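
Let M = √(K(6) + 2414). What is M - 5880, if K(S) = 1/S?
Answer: -5880 + √86910/6 ≈ -5830.9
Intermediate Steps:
M = √86910/6 (M = √(1/6 + 2414) = √(⅙ + 2414) = √(14485/6) = √86910/6 ≈ 49.134)
M - 5880 = √86910/6 - 5880 = -5880 + √86910/6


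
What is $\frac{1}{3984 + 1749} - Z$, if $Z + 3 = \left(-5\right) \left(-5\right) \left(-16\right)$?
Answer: $\frac{2310400}{5733} \approx 403.0$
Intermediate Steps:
$Z = -403$ ($Z = -3 + \left(-5\right) \left(-5\right) \left(-16\right) = -3 + 25 \left(-16\right) = -3 - 400 = -403$)
$\frac{1}{3984 + 1749} - Z = \frac{1}{3984 + 1749} - -403 = \frac{1}{5733} + 403 = \frac{2310400}{5733}$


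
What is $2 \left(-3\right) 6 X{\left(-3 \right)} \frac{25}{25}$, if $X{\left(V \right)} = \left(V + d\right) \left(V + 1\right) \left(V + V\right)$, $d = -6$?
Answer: $3888$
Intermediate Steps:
$X{\left(V \right)} = 2 V \left(1 + V\right) \left(-6 + V\right)$ ($X{\left(V \right)} = \left(V - 6\right) \left(V + 1\right) \left(V + V\right) = \left(-6 + V\right) \left(1 + V\right) 2 V = \left(1 + V\right) \left(-6 + V\right) 2 V = 2 V \left(1 + V\right) \left(-6 + V\right)$)
$2 \left(-3\right) 6 X{\left(-3 \right)} \frac{25}{25} = 2 \left(-3\right) 6 \cdot 2 \left(-3\right) \left(-6 + \left(-3\right)^{2} - -15\right) \frac{25}{25} = \left(-6\right) 6 \cdot 2 \left(-3\right) \left(-6 + 9 + 15\right) 25 \cdot \frac{1}{25} = - 36 \cdot 2 \left(-3\right) 18 \cdot 1 = \left(-36\right) \left(-108\right) 1 = 3888 \cdot 1 = 3888$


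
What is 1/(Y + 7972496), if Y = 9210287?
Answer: 1/17182783 ≈ 5.8198e-8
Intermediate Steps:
1/(Y + 7972496) = 1/(9210287 + 7972496) = 1/17182783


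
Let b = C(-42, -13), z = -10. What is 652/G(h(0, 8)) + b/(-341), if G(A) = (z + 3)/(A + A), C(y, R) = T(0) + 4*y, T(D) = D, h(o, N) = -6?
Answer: 2669160/2387 ≈ 1118.2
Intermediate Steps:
C(y, R) = 4*y (C(y, R) = 0 + 4*y = 4*y)
G(A) = -7/(2*A) (G(A) = (-10 + 3)/(A + A) = -7*1/(2*A) = -7/(2*A))
b = -168 (b = 4*(-42) = -168)
652/G(h(0, 8)) + b/(-341) = 652/((-7/2/(-6))) - 168/(-341) = 652/((-7/2*(-⅙))) - 168*(-1/341) = 652/(7/12) + 168/341 = 652*(12/7) + 168/341 = 7824/7 + 168/341 = 2669160/2387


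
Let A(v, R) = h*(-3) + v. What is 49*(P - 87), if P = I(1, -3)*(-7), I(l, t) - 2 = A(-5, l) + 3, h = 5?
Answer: 882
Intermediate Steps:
A(v, R) = -15 + v (A(v, R) = 5*(-3) + v = -15 + v)
I(l, t) = -15 (I(l, t) = 2 + ((-15 - 5) + 3) = 2 + (-20 + 3) = 2 - 17 = -15)
P = 105 (P = -15*(-7) = 105)
49*(P - 87) = 49*(105 - 87) = 49*18 = 882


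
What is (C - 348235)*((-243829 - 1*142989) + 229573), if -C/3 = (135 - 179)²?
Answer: 55671491535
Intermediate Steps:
C = -5808 (C = -3*(135 - 179)² = -3*(-44)² = -3*1936 = -5808)
(C - 348235)*((-243829 - 1*142989) + 229573) = (-5808 - 348235)*((-243829 - 1*142989) + 229573) = -354043*((-243829 - 142989) + 229573) = -354043*(-386818 + 229573) = -354043*(-157245) = 55671491535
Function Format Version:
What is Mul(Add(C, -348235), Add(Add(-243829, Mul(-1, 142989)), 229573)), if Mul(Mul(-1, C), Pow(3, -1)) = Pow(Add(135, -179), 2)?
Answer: 55671491535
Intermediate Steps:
C = -5808 (C = Mul(-3, Pow(Add(135, -179), 2)) = Mul(-3, Pow(-44, 2)) = Mul(-3, 1936) = -5808)
Mul(Add(C, -348235), Add(Add(-243829, Mul(-1, 142989)), 229573)) = Mul(Add(-5808, -348235), Add(Add(-243829, Mul(-1, 142989)), 229573)) = Mul(-354043, Add(Add(-243829, -142989), 229573)) = Mul(-354043, Add(-386818, 229573)) = Mul(-354043, -157245) = 55671491535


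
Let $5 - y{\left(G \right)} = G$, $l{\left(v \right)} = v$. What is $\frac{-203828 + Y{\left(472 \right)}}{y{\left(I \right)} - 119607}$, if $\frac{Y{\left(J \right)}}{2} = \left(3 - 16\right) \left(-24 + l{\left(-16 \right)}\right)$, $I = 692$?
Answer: $\frac{11266}{6683} \approx 1.6858$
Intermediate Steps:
$y{\left(G \right)} = 5 - G$
$Y{\left(J \right)} = 1040$ ($Y{\left(J \right)} = 2 \left(3 - 16\right) \left(-24 - 16\right) = 2 \left(\left(-13\right) \left(-40\right)\right) = 2 \cdot 520 = 1040$)
$\frac{-203828 + Y{\left(472 \right)}}{y{\left(I \right)} - 119607} = \frac{-203828 + 1040}{\left(5 - 692\right) - 119607} = - \frac{202788}{\left(5 - 692\right) - 119607} = - \frac{202788}{-687 - 119607} = - \frac{202788}{-120294} = \left(-202788\right) \left(- \frac{1}{120294}\right) = \frac{11266}{6683}$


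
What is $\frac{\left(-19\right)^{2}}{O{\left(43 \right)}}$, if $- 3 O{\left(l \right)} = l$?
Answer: $- \frac{1083}{43} \approx -25.186$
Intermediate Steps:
$O{\left(l \right)} = - \frac{l}{3}$
$\frac{\left(-19\right)^{2}}{O{\left(43 \right)}} = \frac{\left(-19\right)^{2}}{\left(- \frac{1}{3}\right) 43} = \frac{361}{- \frac{43}{3}} = 361 \left(- \frac{3}{43}\right) = - \frac{1083}{43}$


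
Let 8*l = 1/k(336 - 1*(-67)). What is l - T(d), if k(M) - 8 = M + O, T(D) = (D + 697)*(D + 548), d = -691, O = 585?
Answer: 6836545/7968 ≈ 858.00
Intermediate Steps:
T(D) = (548 + D)*(697 + D) (T(D) = (697 + D)*(548 + D) = (548 + D)*(697 + D))
k(M) = 593 + M (k(M) = 8 + (M + 585) = 8 + (585 + M) = 593 + M)
l = 1/7968 (l = 1/(8*(593 + (336 - 1*(-67)))) = 1/(8*(593 + (336 + 67))) = 1/(8*(593 + 403)) = (⅛)/996 = (⅛)*(1/996) = 1/7968 ≈ 0.00012550)
l - T(d) = 1/7968 - (381956 + (-691)² + 1245*(-691)) = 1/7968 - (381956 + 477481 - 860295) = 1/7968 - 1*(-858) = 1/7968 + 858 = 6836545/7968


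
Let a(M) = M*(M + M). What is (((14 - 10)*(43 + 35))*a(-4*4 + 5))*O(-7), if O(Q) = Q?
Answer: -528528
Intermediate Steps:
a(M) = 2*M² (a(M) = M*(2*M) = 2*M²)
(((14 - 10)*(43 + 35))*a(-4*4 + 5))*O(-7) = (((14 - 10)*(43 + 35))*(2*(-4*4 + 5)²))*(-7) = ((4*78)*(2*(-16 + 5)²))*(-7) = (312*(2*(-11)²))*(-7) = (312*(2*121))*(-7) = (312*242)*(-7) = 75504*(-7) = -528528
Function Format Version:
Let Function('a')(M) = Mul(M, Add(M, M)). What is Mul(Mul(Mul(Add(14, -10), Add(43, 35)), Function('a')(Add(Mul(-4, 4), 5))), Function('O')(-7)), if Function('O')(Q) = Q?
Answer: -528528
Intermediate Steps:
Function('a')(M) = Mul(2, Pow(M, 2)) (Function('a')(M) = Mul(M, Mul(2, M)) = Mul(2, Pow(M, 2)))
Mul(Mul(Mul(Add(14, -10), Add(43, 35)), Function('a')(Add(Mul(-4, 4), 5))), Function('O')(-7)) = Mul(Mul(Mul(Add(14, -10), Add(43, 35)), Mul(2, Pow(Add(Mul(-4, 4), 5), 2))), -7) = Mul(Mul(Mul(4, 78), Mul(2, Pow(Add(-16, 5), 2))), -7) = Mul(Mul(312, Mul(2, Pow(-11, 2))), -7) = Mul(Mul(312, Mul(2, 121)), -7) = Mul(Mul(312, 242), -7) = Mul(75504, -7) = -528528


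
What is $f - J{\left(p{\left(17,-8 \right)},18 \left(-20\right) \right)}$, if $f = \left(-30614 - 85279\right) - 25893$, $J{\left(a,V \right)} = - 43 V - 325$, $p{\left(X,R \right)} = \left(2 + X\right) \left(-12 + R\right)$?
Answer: $-156941$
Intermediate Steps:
$p{\left(X,R \right)} = \left(-12 + R\right) \left(2 + X\right)$
$J{\left(a,V \right)} = -325 - 43 V$
$f = -141786$ ($f = -115893 - 25893 = -141786$)
$f - J{\left(p{\left(17,-8 \right)},18 \left(-20\right) \right)} = -141786 - \left(-325 - 43 \cdot 18 \left(-20\right)\right) = -141786 - \left(-325 - -15480\right) = -141786 - \left(-325 + 15480\right) = -141786 - 15155 = -156941$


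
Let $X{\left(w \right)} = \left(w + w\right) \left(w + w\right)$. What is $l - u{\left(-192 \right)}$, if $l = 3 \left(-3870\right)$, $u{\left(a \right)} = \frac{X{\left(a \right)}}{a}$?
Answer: $-10842$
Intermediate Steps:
$X{\left(w \right)} = 4 w^{2}$ ($X{\left(w \right)} = 2 w 2 w = 4 w^{2}$)
$u{\left(a \right)} = 4 a$ ($u{\left(a \right)} = \frac{4 a^{2}}{a} = 4 a$)
$l = -11610$
$l - u{\left(-192 \right)} = -11610 - 4 \left(-192\right) = -11610 - -768 = -11610 + 768 = -10842$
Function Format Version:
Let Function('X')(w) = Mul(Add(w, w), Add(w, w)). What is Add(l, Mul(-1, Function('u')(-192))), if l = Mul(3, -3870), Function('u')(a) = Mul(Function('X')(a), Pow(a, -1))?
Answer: -10842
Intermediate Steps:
Function('X')(w) = Mul(4, Pow(w, 2)) (Function('X')(w) = Mul(Mul(2, w), Mul(2, w)) = Mul(4, Pow(w, 2)))
Function('u')(a) = Mul(4, a) (Function('u')(a) = Mul(Mul(4, Pow(a, 2)), Pow(a, -1)) = Mul(4, a))
l = -11610
Add(l, Mul(-1, Function('u')(-192))) = Add(-11610, Mul(-1, Mul(4, -192))) = Add(-11610, Mul(-1, -768)) = Add(-11610, 768) = -10842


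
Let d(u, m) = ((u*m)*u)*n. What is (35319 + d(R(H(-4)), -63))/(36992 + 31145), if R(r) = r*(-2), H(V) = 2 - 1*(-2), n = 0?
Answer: 579/1117 ≈ 0.51835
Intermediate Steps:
H(V) = 4 (H(V) = 2 + 2 = 4)
R(r) = -2*r
d(u, m) = 0 (d(u, m) = ((u*m)*u)*0 = ((m*u)*u)*0 = (m*u²)*0 = 0)
(35319 + d(R(H(-4)), -63))/(36992 + 31145) = (35319 + 0)/(36992 + 31145) = 35319/68137 = 35319*(1/68137) = 579/1117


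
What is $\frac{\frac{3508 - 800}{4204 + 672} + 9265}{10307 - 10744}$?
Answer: $- \frac{11294712}{532703} \approx -21.203$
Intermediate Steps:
$\frac{\frac{3508 - 800}{4204 + 672} + 9265}{10307 - 10744} = \frac{\frac{2708}{4876} + 9265}{-437} = \left(2708 \cdot \frac{1}{4876} + 9265\right) \left(- \frac{1}{437}\right) = \left(\frac{677}{1219} + 9265\right) \left(- \frac{1}{437}\right) = \frac{11294712}{1219} \left(- \frac{1}{437}\right) = - \frac{11294712}{532703}$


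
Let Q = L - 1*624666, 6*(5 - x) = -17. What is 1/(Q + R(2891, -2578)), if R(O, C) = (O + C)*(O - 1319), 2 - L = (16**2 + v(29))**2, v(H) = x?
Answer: -36/7280497 ≈ -4.9447e-6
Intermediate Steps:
x = 47/6 (x = 5 - 1/6*(-17) = 5 + 17/6 = 47/6 ≈ 7.8333)
v(H) = 47/6
L = -2505817/36 (L = 2 - (16**2 + 47/6)**2 = 2 - (256 + 47/6)**2 = 2 - (1583/6)**2 = 2 - 1*2505889/36 = 2 - 2505889/36 = -2505817/36 ≈ -69606.)
R(O, C) = (-1319 + O)*(C + O) (R(O, C) = (C + O)*(-1319 + O) = (-1319 + O)*(C + O))
Q = -24993793/36 (Q = -2505817/36 - 1*624666 = -2505817/36 - 624666 = -24993793/36 ≈ -6.9427e+5)
1/(Q + R(2891, -2578)) = 1/(-24993793/36 + (2891**2 - 1319*(-2578) - 1319*2891 - 2578*2891)) = 1/(-24993793/36 + (8357881 + 3400382 - 3813229 - 7452998)) = 1/(-24993793/36 + 492036) = 1/(-7280497/36) = -36/7280497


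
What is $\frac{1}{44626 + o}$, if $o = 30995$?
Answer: $\frac{1}{75621} \approx 1.3224 \cdot 10^{-5}$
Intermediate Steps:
$\frac{1}{44626 + o} = \frac{1}{44626 + 30995} = \frac{1}{75621}$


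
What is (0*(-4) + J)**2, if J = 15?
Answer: 225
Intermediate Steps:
(0*(-4) + J)**2 = (0*(-4) + 15)**2 = (0 + 15)**2 = 15**2 = 225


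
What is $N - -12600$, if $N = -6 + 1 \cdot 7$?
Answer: $12601$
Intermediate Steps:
$N = 1$ ($N = -6 + 7 = 1$)
$N - -12600 = 1 - -12600 = 1 + 12600 = 12601$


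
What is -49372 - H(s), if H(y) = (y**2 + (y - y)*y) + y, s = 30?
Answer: -50302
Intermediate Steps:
H(y) = y + y**2 (H(y) = (y**2 + 0*y) + y = (y**2 + 0) + y = y**2 + y = y + y**2)
-49372 - H(s) = -49372 - 30*(1 + 30) = -49372 - 30*31 = -49372 - 1*930 = -49372 - 930 = -50302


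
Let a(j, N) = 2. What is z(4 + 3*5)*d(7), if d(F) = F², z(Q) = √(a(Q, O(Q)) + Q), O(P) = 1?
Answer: 49*√21 ≈ 224.55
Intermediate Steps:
z(Q) = √(2 + Q)
z(4 + 3*5)*d(7) = √(2 + (4 + 3*5))*7² = √(2 + (4 + 15))*49 = √(2 + 19)*49 = √21*49 = 49*√21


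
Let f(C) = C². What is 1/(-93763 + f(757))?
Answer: 1/479286 ≈ 2.0864e-6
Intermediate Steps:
1/(-93763 + f(757)) = 1/(-93763 + 757²) = 1/(-93763 + 573049) = 1/479286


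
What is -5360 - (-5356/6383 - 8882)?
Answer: 1729714/491 ≈ 3522.8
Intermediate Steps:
-5360 - (-5356/6383 - 8882) = -5360 - (-5356*1/6383 - 8882) = -5360 - (-412/491 - 8882) = -5360 - 1*(-4361474/491) = -5360 + 4361474/491 = 1729714/491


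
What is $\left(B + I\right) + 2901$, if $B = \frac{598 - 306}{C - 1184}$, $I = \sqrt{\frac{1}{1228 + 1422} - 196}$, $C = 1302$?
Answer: $\frac{171305}{59} + \frac{3 i \sqrt{6117366}}{530} \approx 2903.5 + 14.0 i$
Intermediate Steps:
$I = \frac{3 i \sqrt{6117366}}{530}$ ($I = \sqrt{\frac{1}{2650} - 196} = \sqrt{- \frac{519399}{2650}} = \frac{3 i \sqrt{6117366}}{530} \approx 14.0 i$)
$B = \frac{146}{59}$ ($B = \frac{598 - 306}{1302 - 1184} = \frac{292}{118} = 292 \cdot \frac{1}{118} = \frac{146}{59} \approx 2.4746$)
$\left(B + I\right) + 2901 = \left(\frac{146}{59} + \frac{3 i \sqrt{6117366}}{530}\right) + 2901 = \frac{171305}{59} + \frac{3 i \sqrt{6117366}}{530}$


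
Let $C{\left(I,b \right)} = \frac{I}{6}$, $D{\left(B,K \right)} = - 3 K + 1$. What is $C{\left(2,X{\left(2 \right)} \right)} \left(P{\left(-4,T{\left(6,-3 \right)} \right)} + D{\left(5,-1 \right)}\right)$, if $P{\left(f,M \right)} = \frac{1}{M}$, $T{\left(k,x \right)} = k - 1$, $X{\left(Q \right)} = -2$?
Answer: $\frac{7}{5} \approx 1.4$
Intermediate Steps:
$T{\left(k,x \right)} = -1 + k$ ($T{\left(k,x \right)} = k - 1 = -1 + k$)
$D{\left(B,K \right)} = 1 - 3 K$
$C{\left(I,b \right)} = \frac{I}{6}$ ($C{\left(I,b \right)} = I \frac{1}{6} = \frac{I}{6}$)
$C{\left(2,X{\left(2 \right)} \right)} \left(P{\left(-4,T{\left(6,-3 \right)} \right)} + D{\left(5,-1 \right)}\right) = \frac{1}{6} \cdot 2 \left(\frac{1}{-1 + 6} + \left(1 - -3\right)\right) = \frac{\frac{1}{5} + \left(1 + 3\right)}{3} = \frac{\frac{1}{5} + 4}{3} = \frac{1}{3} \cdot \frac{21}{5} = \frac{7}{5}$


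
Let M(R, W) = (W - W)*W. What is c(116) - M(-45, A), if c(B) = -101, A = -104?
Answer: -101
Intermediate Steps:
M(R, W) = 0 (M(R, W) = 0*W = 0)
c(116) - M(-45, A) = -101 - 1*0 = -101 + 0 = -101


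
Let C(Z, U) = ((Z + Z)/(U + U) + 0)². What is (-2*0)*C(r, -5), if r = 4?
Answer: 0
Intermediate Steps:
C(Z, U) = Z²/U² (C(Z, U) = ((2*Z)/((2*U)) + 0)² = ((2*Z)*(1/(2*U)) + 0)² = (Z/U + 0)² = (Z/U)² = Z²/U²)
(-2*0)*C(r, -5) = (-2*0)*(4²/(-5)²) = 0*((1/25)*16) = 0*(16/25) = 0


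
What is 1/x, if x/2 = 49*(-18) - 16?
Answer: -1/1796 ≈ -0.00055679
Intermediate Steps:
x = -1796 (x = 2*(49*(-18) - 16) = 2*(-882 - 16) = 2*(-898) = -1796)
1/x = 1/(-1796) = -1/1796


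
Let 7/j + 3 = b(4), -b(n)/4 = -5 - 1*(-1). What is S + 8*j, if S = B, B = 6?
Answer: 134/13 ≈ 10.308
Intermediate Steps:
S = 6
b(n) = 16 (b(n) = -4*(-5 - 1*(-1)) = -4*(-5 + 1) = -4*(-4) = 16)
j = 7/13 (j = 7/(-3 + 16) = 7/13 ≈ 0.53846)
S + 8*j = 6 + 8*(7/13) = 6 + 56/13 = 134/13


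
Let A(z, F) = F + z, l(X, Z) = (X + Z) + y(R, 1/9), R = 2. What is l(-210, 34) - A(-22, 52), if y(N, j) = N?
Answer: -204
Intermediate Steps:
l(X, Z) = 2 + X + Z (l(X, Z) = (X + Z) + 2 = 2 + X + Z)
l(-210, 34) - A(-22, 52) = (2 - 210 + 34) - (52 - 22) = -174 - 1*30 = -174 - 30 = -204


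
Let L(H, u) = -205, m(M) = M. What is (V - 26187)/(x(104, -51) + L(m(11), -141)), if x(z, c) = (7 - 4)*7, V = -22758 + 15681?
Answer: 4158/23 ≈ 180.78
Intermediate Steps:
V = -7077
x(z, c) = 21 (x(z, c) = 3*7 = 21)
(V - 26187)/(x(104, -51) + L(m(11), -141)) = (-7077 - 26187)/(21 - 205) = -33264/(-184) = -33264*(-1/184) = 4158/23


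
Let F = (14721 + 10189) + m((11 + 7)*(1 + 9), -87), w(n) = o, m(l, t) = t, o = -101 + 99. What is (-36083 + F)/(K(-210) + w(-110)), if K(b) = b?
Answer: 2815/53 ≈ 53.113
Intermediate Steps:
o = -2
w(n) = -2
F = 24823 (F = (14721 + 10189) - 87 = 24910 - 87 = 24823)
(-36083 + F)/(K(-210) + w(-110)) = (-36083 + 24823)/(-210 - 2) = -11260/(-212) = -11260*(-1/212) = 2815/53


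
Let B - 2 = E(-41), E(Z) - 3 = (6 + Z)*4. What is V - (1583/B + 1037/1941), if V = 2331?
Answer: 204578731/87345 ≈ 2342.2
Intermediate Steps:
E(Z) = 27 + 4*Z (E(Z) = 3 + (6 + Z)*4 = 3 + (24 + 4*Z) = 27 + 4*Z)
B = -135 (B = 2 + (27 + 4*(-41)) = 2 + (27 - 164) = 2 - 137 = -135)
V - (1583/B + 1037/1941) = 2331 - (1583/(-135) + 1037/1941) = 2331 - (1583*(-1/135) + 1037*(1/1941)) = 2331 - (-1583/135 + 1037/1941) = 2331 - 1*(-977536/87345) = 2331 + 977536/87345 = 204578731/87345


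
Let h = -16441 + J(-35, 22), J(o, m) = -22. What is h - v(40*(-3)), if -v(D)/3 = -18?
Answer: -16517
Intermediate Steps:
v(D) = 54 (v(D) = -3*(-18) = 54)
h = -16463 (h = -16441 - 22 = -16463)
h - v(40*(-3)) = -16463 - 1*54 = -16463 - 54 = -16517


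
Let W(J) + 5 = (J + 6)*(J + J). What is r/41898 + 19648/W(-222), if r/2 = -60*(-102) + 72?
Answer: 335137520/669662717 ≈ 0.50046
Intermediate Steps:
r = 12384 (r = 2*(-60*(-102) + 72) = 2*(6120 + 72) = 2*6192 = 12384)
W(J) = -5 + 2*J*(6 + J) (W(J) = -5 + (J + 6)*(J + J) = -5 + (6 + J)*(2*J) = -5 + 2*J*(6 + J))
r/41898 + 19648/W(-222) = 12384/41898 + 19648/(-5 + 2*(-222)² + 12*(-222)) = 12384*(1/41898) + 19648/(-5 + 2*49284 - 2664) = 2064/6983 + 19648/(-5 + 98568 - 2664) = 2064/6983 + 19648/95899 = 335137520/669662717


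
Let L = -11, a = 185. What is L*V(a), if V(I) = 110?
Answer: -1210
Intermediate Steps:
L*V(a) = -11*110 = -1210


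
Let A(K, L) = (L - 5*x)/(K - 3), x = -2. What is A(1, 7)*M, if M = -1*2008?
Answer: 17068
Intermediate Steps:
M = -2008
A(K, L) = (10 + L)/(-3 + K) (A(K, L) = (L - 5*(-2))/(K - 3) = (L + 10)/(-3 + K) = (10 + L)/(-3 + K))
A(1, 7)*M = ((10 + 7)/(-3 + 1))*(-2008) = (17/(-2))*(-2008) = -1/2*17*(-2008) = -17/2*(-2008) = 17068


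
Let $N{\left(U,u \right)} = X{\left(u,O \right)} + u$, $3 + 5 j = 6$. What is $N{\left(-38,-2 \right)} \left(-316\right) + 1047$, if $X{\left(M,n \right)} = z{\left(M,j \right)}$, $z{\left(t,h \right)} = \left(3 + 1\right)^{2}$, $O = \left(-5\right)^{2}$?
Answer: $-3377$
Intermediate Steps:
$j = \frac{3}{5}$ ($j = - \frac{3}{5} + \frac{1}{5} \cdot 6 = - \frac{3}{5} + \frac{6}{5} = \frac{3}{5} \approx 0.6$)
$O = 25$
$z{\left(t,h \right)} = 16$ ($z{\left(t,h \right)} = 4^{2} = 16$)
$X{\left(M,n \right)} = 16$
$N{\left(U,u \right)} = 16 + u$
$N{\left(-38,-2 \right)} \left(-316\right) + 1047 = \left(16 - 2\right) \left(-316\right) + 1047 = 14 \left(-316\right) + 1047 = -4424 + 1047 = -3377$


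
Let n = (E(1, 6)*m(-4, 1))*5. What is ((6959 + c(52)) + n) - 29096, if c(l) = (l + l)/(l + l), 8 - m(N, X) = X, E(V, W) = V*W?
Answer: -21926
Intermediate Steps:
m(N, X) = 8 - X
n = 210 (n = ((1*6)*(8 - 1*1))*5 = (6*(8 - 1))*5 = (6*7)*5 = 42*5 = 210)
c(l) = 1 (c(l) = (2*l)/((2*l)) = (2*l)*(1/(2*l)) = 1)
((6959 + c(52)) + n) - 29096 = ((6959 + 1) + 210) - 29096 = (6960 + 210) - 29096 = 7170 - 29096 = -21926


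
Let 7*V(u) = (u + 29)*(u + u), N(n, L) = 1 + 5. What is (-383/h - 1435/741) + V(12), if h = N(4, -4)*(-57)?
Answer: 4349447/31122 ≈ 139.75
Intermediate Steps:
N(n, L) = 6
h = -342 (h = 6*(-57) = -342)
V(u) = 2*u*(29 + u)/7 (V(u) = ((u + 29)*(u + u))/7 = ((29 + u)*(2*u))/7 = (2*u*(29 + u))/7 = 2*u*(29 + u)/7)
(-383/h - 1435/741) + V(12) = (-383/(-342) - 1435/741) + (2/7)*12*(29 + 12) = (-383*(-1/342) - 1435*1/741) + (2/7)*12*41 = (383/342 - 1435/741) + 984/7 = -3631/4446 + 984/7 = 4349447/31122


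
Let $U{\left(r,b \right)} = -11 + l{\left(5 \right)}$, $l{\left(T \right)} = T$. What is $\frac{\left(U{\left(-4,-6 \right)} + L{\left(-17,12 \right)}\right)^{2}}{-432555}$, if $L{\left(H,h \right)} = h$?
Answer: $- \frac{12}{144185} \approx -8.3226 \cdot 10^{-5}$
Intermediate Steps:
$U{\left(r,b \right)} = -6$ ($U{\left(r,b \right)} = -11 + 5 = -6$)
$\frac{\left(U{\left(-4,-6 \right)} + L{\left(-17,12 \right)}\right)^{2}}{-432555} = \frac{\left(-6 + 12\right)^{2}}{-432555} = 6^{2} \left(- \frac{1}{432555}\right) = 36 \left(- \frac{1}{432555}\right) = - \frac{12}{144185}$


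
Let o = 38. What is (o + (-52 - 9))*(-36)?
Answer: 828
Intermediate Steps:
(o + (-52 - 9))*(-36) = (38 + (-52 - 9))*(-36) = (38 - 61)*(-36) = -23*(-36) = 828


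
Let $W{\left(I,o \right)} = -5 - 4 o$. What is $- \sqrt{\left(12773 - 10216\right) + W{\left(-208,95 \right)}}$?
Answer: $- 2 \sqrt{543} \approx -46.605$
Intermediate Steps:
$- \sqrt{\left(12773 - 10216\right) + W{\left(-208,95 \right)}} = - \sqrt{\left(12773 - 10216\right) - 385} = - \sqrt{2557 - 385} = - \sqrt{2172} = - 2 \sqrt{543}$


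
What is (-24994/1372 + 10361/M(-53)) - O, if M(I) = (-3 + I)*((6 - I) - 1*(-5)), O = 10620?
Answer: -1868748841/175616 ≈ -10641.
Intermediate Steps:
M(I) = (-3 + I)*(11 - I) (M(I) = (-3 + I)*((6 - I) + 5) = (-3 + I)*(11 - I))
(-24994/1372 + 10361/M(-53)) - O = (-24994/1372 + 10361/(-33 - 1*(-53)**2 + 14*(-53))) - 1*10620 = (-24994*1/1372 + 10361/(-33 - 1*2809 - 742)) - 10620 = (-12497/686 + 10361/(-33 - 2809 - 742)) - 10620 = (-12497/686 + 10361/(-3584)) - 10620 = (-12497/686 + 10361*(-1/3584)) - 10620 = (-12497/686 - 10361/3584) - 10620 = -3706921/175616 - 10620 = -1868748841/175616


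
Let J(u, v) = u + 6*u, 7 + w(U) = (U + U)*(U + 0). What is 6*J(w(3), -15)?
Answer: 462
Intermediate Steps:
w(U) = -7 + 2*U² (w(U) = -7 + (U + U)*(U + 0) = -7 + (2*U)*U = -7 + 2*U²)
J(u, v) = 7*u
6*J(w(3), -15) = 6*(7*(-7 + 2*3²)) = 6*(7*(-7 + 2*9)) = 6*(7*(-7 + 18)) = 6*(7*11) = 6*77 = 462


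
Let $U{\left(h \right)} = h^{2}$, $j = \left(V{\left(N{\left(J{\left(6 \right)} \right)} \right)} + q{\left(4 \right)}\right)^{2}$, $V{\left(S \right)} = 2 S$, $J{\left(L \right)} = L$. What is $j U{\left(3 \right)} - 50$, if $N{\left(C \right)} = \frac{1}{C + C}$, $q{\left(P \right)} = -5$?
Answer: $\frac{641}{4} \approx 160.25$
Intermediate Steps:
$N{\left(C \right)} = \frac{1}{2 C}$
$j = \frac{841}{36}$ ($j = \left(2 \frac{1}{2 \cdot 6} - 5\right)^{2} = \left(2 \cdot \frac{1}{2} \cdot \frac{1}{6} - 5\right)^{2} = \left(2 \cdot \frac{1}{12} - 5\right)^{2} = \left(\frac{1}{6} - 5\right)^{2} = \left(- \frac{29}{6}\right)^{2} = \frac{841}{36} \approx 23.361$)
$j U{\left(3 \right)} - 50 = \frac{841 \cdot 3^{2}}{36} - 50 = \frac{841}{36} \cdot 9 - 50 = \frac{841}{4} - 50 = \frac{641}{4}$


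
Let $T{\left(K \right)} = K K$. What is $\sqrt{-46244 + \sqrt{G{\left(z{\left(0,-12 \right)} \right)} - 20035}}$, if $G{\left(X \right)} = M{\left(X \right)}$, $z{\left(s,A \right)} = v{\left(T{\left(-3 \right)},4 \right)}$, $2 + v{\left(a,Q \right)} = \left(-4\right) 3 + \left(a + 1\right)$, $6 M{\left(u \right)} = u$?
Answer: $\frac{\sqrt{-416196 + 3 i \sqrt{180321}}}{3} \approx 0.32911 + 215.04 i$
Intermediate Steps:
$T{\left(K \right)} = K^{2}$
$M{\left(u \right)} = \frac{u}{6}$
$v{\left(a,Q \right)} = -13 + a$ ($v{\left(a,Q \right)} = -2 + \left(\left(-4\right) 3 + \left(a + 1\right)\right) = -2 + \left(-12 + \left(1 + a\right)\right) = -2 + \left(-11 + a\right) = -13 + a$)
$z{\left(s,A \right)} = -4$ ($z{\left(s,A \right)} = -13 + \left(-3\right)^{2} = -13 + 9 = -4$)
$G{\left(X \right)} = \frac{X}{6}$
$\sqrt{-46244 + \sqrt{G{\left(z{\left(0,-12 \right)} \right)} - 20035}} = \sqrt{-46244 + \sqrt{\frac{1}{6} \left(-4\right) - 20035}} = \sqrt{-46244 + \sqrt{- \frac{2}{3} - 20035}} = \sqrt{-46244 + \sqrt{- \frac{60107}{3}}} = \sqrt{-46244 + \frac{i \sqrt{180321}}{3}}$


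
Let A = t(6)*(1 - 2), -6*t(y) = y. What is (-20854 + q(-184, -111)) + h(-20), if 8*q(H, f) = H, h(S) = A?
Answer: -20876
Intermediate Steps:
t(y) = -y/6
A = 1 (A = (-1/6*6)*(1 - 2) = -1*(-1) = 1)
h(S) = 1
q(H, f) = H/8
(-20854 + q(-184, -111)) + h(-20) = (-20854 + (1/8)*(-184)) + 1 = (-20854 - 23) + 1 = -20877 + 1 = -20876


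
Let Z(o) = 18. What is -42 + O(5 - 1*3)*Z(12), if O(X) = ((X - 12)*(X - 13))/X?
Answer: 948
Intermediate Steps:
O(X) = (-13 + X)*(-12 + X)/X (O(X) = ((-12 + X)*(-13 + X))/X = ((-13 + X)*(-12 + X))/X = (-13 + X)*(-12 + X)/X)
-42 + O(5 - 1*3)*Z(12) = -42 + (-25 + (5 - 1*3) + 156/(5 - 1*3))*18 = -42 + (-25 + (5 - 3) + 156/(5 - 3))*18 = -42 + (-25 + 2 + 156/2)*18 = -42 + (-25 + 2 + 156*(½))*18 = -42 + (-25 + 2 + 78)*18 = -42 + 55*18 = -42 + 990 = 948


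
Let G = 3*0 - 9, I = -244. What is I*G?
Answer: 2196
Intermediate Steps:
G = -9 (G = 0 - 9 = -9)
I*G = -244*(-9) = 2196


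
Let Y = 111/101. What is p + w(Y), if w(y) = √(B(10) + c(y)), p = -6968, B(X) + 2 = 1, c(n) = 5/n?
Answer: -6968 + √43734/111 ≈ -6966.1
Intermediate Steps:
B(X) = -1 (B(X) = -2 + 1 = -1)
Y = 111/101 (Y = 111*(1/101) = 111/101 ≈ 1.0990)
w(y) = √(-1 + 5/y)
p + w(Y) = -6968 + √((5 - 1*111/101)/(111/101)) = -6968 + √(101*(5 - 111/101)/111) = -6968 + √((101/111)*(394/101)) = -6968 + √(394/111) = -6968 + √43734/111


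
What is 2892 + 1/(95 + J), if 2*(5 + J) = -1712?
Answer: 2215271/766 ≈ 2892.0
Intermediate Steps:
J = -861 (J = -5 + (½)*(-1712) = -5 - 856 = -861)
2892 + 1/(95 + J) = 2892 + 1/(95 - 861) = 2892 + 1/(-766) = 2892 - 1/766 = 2215271/766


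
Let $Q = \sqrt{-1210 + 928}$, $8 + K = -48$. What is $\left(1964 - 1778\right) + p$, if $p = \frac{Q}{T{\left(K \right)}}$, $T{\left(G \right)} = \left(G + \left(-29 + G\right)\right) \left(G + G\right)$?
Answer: $186 + \frac{i \sqrt{282}}{15792} \approx 186.0 + 0.0010634 i$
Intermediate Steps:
$K = -56$ ($K = -8 - 48 = -56$)
$T{\left(G \right)} = 2 G \left(-29 + 2 G\right)$ ($T{\left(G \right)} = \left(-29 + 2 G\right) 2 G = 2 G \left(-29 + 2 G\right)$)
$Q = i \sqrt{282}$ ($Q = \sqrt{-282} = i \sqrt{282} \approx 16.793 i$)
$p = \frac{i \sqrt{282}}{15792}$ ($p = \frac{i \sqrt{282}}{2 \left(-56\right) \left(-29 + 2 \left(-56\right)\right)} = \frac{i \sqrt{282}}{2 \left(-56\right) \left(-29 - 112\right)} = \frac{i \sqrt{282}}{2 \left(-56\right) \left(-141\right)} = \frac{i \sqrt{282}}{15792} \approx 0.0010634 i$)
$\left(1964 - 1778\right) + p = \left(1964 - 1778\right) + \frac{i \sqrt{282}}{15792} = 186 + \frac{i \sqrt{282}}{15792}$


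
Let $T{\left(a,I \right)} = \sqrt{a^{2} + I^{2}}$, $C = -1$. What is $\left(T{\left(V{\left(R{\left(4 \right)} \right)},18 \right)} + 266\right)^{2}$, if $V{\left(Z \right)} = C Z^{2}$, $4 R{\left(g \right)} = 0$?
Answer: $80656$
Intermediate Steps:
$R{\left(g \right)} = 0$ ($R{\left(g \right)} = \frac{1}{4} \cdot 0 = 0$)
$V{\left(Z \right)} = - Z^{2}$
$T{\left(a,I \right)} = \sqrt{I^{2} + a^{2}}$
$\left(T{\left(V{\left(R{\left(4 \right)} \right)},18 \right)} + 266\right)^{2} = \left(\sqrt{18^{2} + \left(- 0^{2}\right)^{2}} + 266\right)^{2} = \left(\sqrt{324 + \left(\left(-1\right) 0\right)^{2}} + 266\right)^{2} = \left(\sqrt{324 + 0^{2}} + 266\right)^{2} = \left(\sqrt{324 + 0} + 266\right)^{2} = \left(\sqrt{324} + 266\right)^{2} = \left(18 + 266\right)^{2} = 284^{2} = 80656$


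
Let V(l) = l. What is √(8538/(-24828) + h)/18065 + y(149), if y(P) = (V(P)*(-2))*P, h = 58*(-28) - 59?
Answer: -44402 + I*√28823971426/74752970 ≈ -44402.0 + 0.0022712*I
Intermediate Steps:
h = -1683 (h = -1624 - 59 = -1683)
y(P) = -2*P² (y(P) = (P*(-2))*P = (-2*P)*P = -2*P²)
√(8538/(-24828) + h)/18065 + y(149) = √(8538/(-24828) - 1683)/18065 - 2*149² = √(8538*(-1/24828) - 1683)*(1/18065) - 2*22201 = √(-1423/4138 - 1683)*(1/18065) - 44402 = √(-6965677/4138)*(1/18065) - 44402 = (I*√28823971426/4138)*(1/18065) - 44402 = I*√28823971426/74752970 - 44402 = -44402 + I*√28823971426/74752970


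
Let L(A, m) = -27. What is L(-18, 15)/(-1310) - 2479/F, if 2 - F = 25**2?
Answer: 3264311/816130 ≈ 3.9997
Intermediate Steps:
F = -623 (F = 2 - 1*25**2 = 2 - 1*625 = 2 - 625 = -623)
L(-18, 15)/(-1310) - 2479/F = -27/(-1310) - 2479/(-623) = -27*(-1/1310) - 2479*(-1/623) = 27/1310 + 2479/623 = 3264311/816130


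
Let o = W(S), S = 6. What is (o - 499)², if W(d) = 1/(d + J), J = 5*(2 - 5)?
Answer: 20178064/81 ≈ 2.4911e+5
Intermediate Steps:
J = -15 (J = 5*(-3) = -15)
W(d) = 1/(-15 + d) (W(d) = 1/(d - 15) = 1/(-15 + d))
o = -⅑ (o = 1/(-15 + 6) = 1/(-9) = -⅑ ≈ -0.11111)
(o - 499)² = (-⅑ - 499)² = (-4492/9)² = 20178064/81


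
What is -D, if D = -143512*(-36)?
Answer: -5166432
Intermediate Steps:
D = 5166432
-D = -1*5166432 = -5166432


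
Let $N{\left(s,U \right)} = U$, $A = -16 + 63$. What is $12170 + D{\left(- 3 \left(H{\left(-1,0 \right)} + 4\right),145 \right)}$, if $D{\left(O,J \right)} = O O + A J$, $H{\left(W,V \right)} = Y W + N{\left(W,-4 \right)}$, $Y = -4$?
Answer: $19129$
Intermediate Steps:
$A = 47$
$H{\left(W,V \right)} = -4 - 4 W$ ($H{\left(W,V \right)} = - 4 W - 4 = -4 - 4 W$)
$D{\left(O,J \right)} = O^{2} + 47 J$ ($D{\left(O,J \right)} = O O + 47 J = O^{2} + 47 J$)
$12170 + D{\left(- 3 \left(H{\left(-1,0 \right)} + 4\right),145 \right)} = 12170 + \left(\left(- 3 \left(\left(-4 - -4\right) + 4\right)\right)^{2} + 47 \cdot 145\right) = 12170 + \left(\left(- 3 \left(\left(-4 + 4\right) + 4\right)\right)^{2} + 6815\right) = 12170 + \left(\left(- 3 \left(0 + 4\right)\right)^{2} + 6815\right) = 12170 + \left(\left(\left(-3\right) 4\right)^{2} + 6815\right) = 12170 + \left(\left(-12\right)^{2} + 6815\right) = 12170 + \left(144 + 6815\right) = 12170 + 6959 = 19129$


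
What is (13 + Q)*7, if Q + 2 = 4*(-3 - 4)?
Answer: -119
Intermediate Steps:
Q = -30 (Q = -2 + 4*(-3 - 4) = -2 + 4*(-7) = -2 - 28 = -30)
(13 + Q)*7 = (13 - 30)*7 = -17*7 = -119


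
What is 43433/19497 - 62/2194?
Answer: 47041594/21388209 ≈ 2.1994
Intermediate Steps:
43433/19497 - 62/2194 = 43433*(1/19497) - 62*1/2194 = 43433/19497 - 31/1097 = 47041594/21388209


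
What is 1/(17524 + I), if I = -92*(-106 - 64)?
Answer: 1/33164 ≈ 3.0153e-5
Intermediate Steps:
I = 15640 (I = -92*(-170) = 15640)
1/(17524 + I) = 1/(17524 + 15640) = 1/33164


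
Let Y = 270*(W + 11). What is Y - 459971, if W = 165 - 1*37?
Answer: -422441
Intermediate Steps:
W = 128 (W = 165 - 37 = 128)
Y = 37530 (Y = 270*(128 + 11) = 270*139 = 37530)
Y - 459971 = 37530 - 459971 = -422441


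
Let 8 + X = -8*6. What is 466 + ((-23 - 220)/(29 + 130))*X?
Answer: 29234/53 ≈ 551.58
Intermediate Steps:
X = -56 (X = -8 - 8*6 = -8 - 48 = -56)
466 + ((-23 - 220)/(29 + 130))*X = 466 + ((-23 - 220)/(29 + 130))*(-56) = 466 - 243/159*(-56) = 466 - 243*1/159*(-56) = 466 - 81/53*(-56) = 466 + 4536/53 = 29234/53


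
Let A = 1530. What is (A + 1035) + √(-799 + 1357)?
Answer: 2565 + 3*√62 ≈ 2588.6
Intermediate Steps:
(A + 1035) + √(-799 + 1357) = (1530 + 1035) + √(-799 + 1357) = 2565 + √558 = 2565 + 3*√62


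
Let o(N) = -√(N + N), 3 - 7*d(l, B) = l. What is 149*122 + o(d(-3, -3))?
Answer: 18178 - 2*√21/7 ≈ 18177.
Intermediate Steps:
d(l, B) = 3/7 - l/7
o(N) = -√2*√N (o(N) = -√(2*N) = -√2*√N)
149*122 + o(d(-3, -3)) = 149*122 - √2*√(3/7 - ⅐*(-3)) = 18178 - √2*√(3/7 + 3/7) = 18178 - √2*√(6/7) = 18178 - √2*√42/7 = 18178 - 2*√21/7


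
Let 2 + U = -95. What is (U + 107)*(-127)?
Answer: -1270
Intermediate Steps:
U = -97 (U = -2 - 95 = -97)
(U + 107)*(-127) = (-97 + 107)*(-127) = 10*(-127) = -1270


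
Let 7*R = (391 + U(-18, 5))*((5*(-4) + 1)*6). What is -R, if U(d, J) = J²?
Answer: 47424/7 ≈ 6774.9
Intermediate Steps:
R = -47424/7 (R = ((391 + 5²)*((5*(-4) + 1)*6))/7 = ((391 + 25)*((-20 + 1)*6))/7 = (416*(-19*6))/7 = (416*(-114))/7 = (⅐)*(-47424) = -47424/7 ≈ -6774.9)
-R = -1*(-47424/7) = 47424/7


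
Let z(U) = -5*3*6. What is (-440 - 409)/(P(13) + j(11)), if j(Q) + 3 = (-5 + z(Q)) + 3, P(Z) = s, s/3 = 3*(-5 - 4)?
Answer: 849/176 ≈ 4.8239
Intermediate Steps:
s = -81 (s = 3*(3*(-5 - 4)) = 3*(3*(-9)) = 3*(-27) = -81)
P(Z) = -81
z(U) = -90 (z(U) = -15*6 = -90)
j(Q) = -95 (j(Q) = -3 + ((-5 - 90) + 3) = -3 + (-95 + 3) = -3 - 92 = -95)
(-440 - 409)/(P(13) + j(11)) = (-440 - 409)/(-81 - 95) = -849/(-176) = -849*(-1/176) = 849/176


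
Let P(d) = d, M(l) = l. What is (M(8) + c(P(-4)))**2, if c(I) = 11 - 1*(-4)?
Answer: 529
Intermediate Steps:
c(I) = 15 (c(I) = 11 + 4 = 15)
(M(8) + c(P(-4)))**2 = (8 + 15)**2 = 23**2 = 529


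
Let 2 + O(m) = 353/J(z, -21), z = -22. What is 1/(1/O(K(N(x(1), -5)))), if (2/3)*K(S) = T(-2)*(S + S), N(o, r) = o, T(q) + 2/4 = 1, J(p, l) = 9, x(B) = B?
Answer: 335/9 ≈ 37.222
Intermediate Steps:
T(q) = ½ (T(q) = -½ + 1 = ½)
K(S) = 3*S/2 (K(S) = 3*((S + S)/2)/2 = 3*((2*S)/2)/2 = 3*S/2)
O(m) = 335/9 (O(m) = -2 + 353/9 = 335/9)
1/(1/O(K(N(x(1), -5)))) = 1/(1/(335/9)) = 1/(9/335) = 335/9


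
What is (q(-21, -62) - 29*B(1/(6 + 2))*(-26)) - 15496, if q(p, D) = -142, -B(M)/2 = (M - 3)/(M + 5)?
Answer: -606474/41 ≈ -14792.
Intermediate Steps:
B(M) = -2*(-3 + M)/(5 + M) (B(M) = -2*(M - 3)/(M + 5) = -2*(-3 + M)/(5 + M))
(q(-21, -62) - 29*B(1/(6 + 2))*(-26)) - 15496 = (-142 - 58*(3 - 1/(6 + 2))/(5 + 1/(6 + 2))*(-26)) - 15496 = (-142 - 58*(3 - 1/8)/(5 + 1/8)*(-26)) - 15496 = (-142 - 58*(3 - 1*⅛)/(5 + ⅛)*(-26)) - 15496 = (-142 - 58*(3 - ⅛)/41/8*(-26)) - 15496 = (-142 - 58*8*23/(41*8)*(-26)) - 15496 = (-142 - 29*46/41*(-26)) - 15496 = (-142 - 1334/41*(-26)) - 15496 = (-142 + 34684/41) - 15496 = 28862/41 - 15496 = -606474/41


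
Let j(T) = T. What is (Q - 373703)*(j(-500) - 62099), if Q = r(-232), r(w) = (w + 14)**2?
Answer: 20418479221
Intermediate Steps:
r(w) = (14 + w)**2
Q = 47524 (Q = (14 - 232)**2 = (-218)**2 = 47524)
(Q - 373703)*(j(-500) - 62099) = (47524 - 373703)*(-500 - 62099) = -326179*(-62599) = 20418479221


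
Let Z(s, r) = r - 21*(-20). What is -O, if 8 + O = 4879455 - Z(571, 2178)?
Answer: -4876849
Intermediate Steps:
Z(s, r) = 420 + r (Z(s, r) = r + 420 = 420 + r)
O = 4876849 (O = -8 + (4879455 - (420 + 2178)) = -8 + (4879455 - 1*2598) = -8 + (4879455 - 2598) = -8 + 4876857 = 4876849)
-O = -1*4876849 = -4876849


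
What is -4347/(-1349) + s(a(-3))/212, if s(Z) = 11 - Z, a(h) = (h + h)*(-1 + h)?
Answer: 904027/285988 ≈ 3.1611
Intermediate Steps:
a(h) = 2*h*(-1 + h) (a(h) = (2*h)*(-1 + h) = 2*h*(-1 + h))
-4347/(-1349) + s(a(-3))/212 = -4347/(-1349) + (11 - 2*(-3)*(-1 - 3))/212 = -4347*(-1/1349) + (11 - 2*(-3)*(-4))*(1/212) = 4347/1349 + (11 - 1*24)*(1/212) = 4347/1349 + (11 - 24)*(1/212) = 4347/1349 - 13*1/212 = 4347/1349 - 13/212 = 904027/285988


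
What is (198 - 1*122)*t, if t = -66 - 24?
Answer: -6840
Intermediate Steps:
t = -90
(198 - 1*122)*t = (198 - 1*122)*(-90) = (198 - 122)*(-90) = 76*(-90) = -6840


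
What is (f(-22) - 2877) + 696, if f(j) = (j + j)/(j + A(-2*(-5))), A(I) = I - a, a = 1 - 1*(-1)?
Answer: -15245/7 ≈ -2177.9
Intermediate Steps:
a = 2 (a = 1 + 1 = 2)
A(I) = -2 + I (A(I) = I - 1*2 = I - 2 = -2 + I)
f(j) = 2*j/(8 + j) (f(j) = (j + j)/(j + (-2 - 2*(-5))) = (2*j)/(j + (-2 + 10)) = (2*j)/(j + 8) = (2*j)/(8 + j) = 2*j/(8 + j))
(f(-22) - 2877) + 696 = (2*(-22)/(8 - 22) - 2877) + 696 = (2*(-22)/(-14) - 2877) + 696 = (2*(-22)*(-1/14) - 2877) + 696 = (22/7 - 2877) + 696 = -20117/7 + 696 = -15245/7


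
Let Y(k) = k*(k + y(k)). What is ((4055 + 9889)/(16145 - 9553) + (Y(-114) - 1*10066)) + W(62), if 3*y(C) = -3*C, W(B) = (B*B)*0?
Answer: -8292641/824 ≈ -10064.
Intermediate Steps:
W(B) = 0 (W(B) = B²*0 = 0)
y(C) = -C (y(C) = (-3*C)/3 = -C)
Y(k) = 0 (Y(k) = k*(k - k) = k*0 = 0)
((4055 + 9889)/(16145 - 9553) + (Y(-114) - 1*10066)) + W(62) = ((4055 + 9889)/(16145 - 9553) + (0 - 1*10066)) + 0 = (13944/6592 + (0 - 10066)) + 0 = (13944*(1/6592) - 10066) + 0 = (1743/824 - 10066) + 0 = -8292641/824 + 0 = -8292641/824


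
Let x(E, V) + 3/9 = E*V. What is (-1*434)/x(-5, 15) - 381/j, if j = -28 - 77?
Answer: 37136/3955 ≈ 9.3896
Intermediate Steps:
x(E, V) = -1/3 + E*V
j = -105
(-1*434)/x(-5, 15) - 381/j = (-1*434)/(-1/3 - 5*15) - 381/(-105) = -434/(-1/3 - 75) - 381*(-1/105) = -434/(-226/3) + 127/35 = -434*(-3/226) + 127/35 = 651/113 + 127/35 = 37136/3955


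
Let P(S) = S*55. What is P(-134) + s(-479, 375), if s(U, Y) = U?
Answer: -7849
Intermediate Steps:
P(S) = 55*S
P(-134) + s(-479, 375) = 55*(-134) - 479 = -7370 - 479 = -7849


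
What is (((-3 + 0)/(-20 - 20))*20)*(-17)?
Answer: -51/2 ≈ -25.500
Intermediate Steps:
(((-3 + 0)/(-20 - 20))*20)*(-17) = (-3/(-40)*20)*(-17) = (-3*(-1/40)*20)*(-17) = ((3/40)*20)*(-17) = (3/2)*(-17) = -51/2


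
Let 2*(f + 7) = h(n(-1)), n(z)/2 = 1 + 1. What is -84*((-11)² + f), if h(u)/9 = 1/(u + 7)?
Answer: -105714/11 ≈ -9610.4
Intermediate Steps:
n(z) = 4 (n(z) = 2*(1 + 1) = 2*2 = 4)
h(u) = 9/(7 + u) (h(u) = 9/(u + 7) = 9/(7 + u))
f = -145/22 (f = -7 + (9/(7 + 4))/2 = -7 + (9/11)/2 = -7 + (9*(1/11))/2 = -7 + (½)*(9/11) = -7 + 9/22 = -145/22 ≈ -6.5909)
-84*((-11)² + f) = -84*((-11)² - 145/22) = -84*(121 - 145/22) = -84*2517/22 = -105714/11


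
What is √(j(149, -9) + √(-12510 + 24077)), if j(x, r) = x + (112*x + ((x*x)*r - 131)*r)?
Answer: √(1816297 + √11567) ≈ 1347.7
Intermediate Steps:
j(x, r) = 113*x + r*(-131 + r*x²) (j(x, r) = x + (112*x + (x²*r - 131)*r) = x + (112*x + (r*x² - 131)*r) = x + (112*x + (-131 + r*x²)*r) = x + (112*x + r*(-131 + r*x²)) = 113*x + r*(-131 + r*x²))
√(j(149, -9) + √(-12510 + 24077)) = √((-131*(-9) + 113*149 + (-9)²*149²) + √(-12510 + 24077)) = √((1179 + 16837 + 81*22201) + √11567) = √((1179 + 16837 + 1798281) + √11567) = √(1816297 + √11567)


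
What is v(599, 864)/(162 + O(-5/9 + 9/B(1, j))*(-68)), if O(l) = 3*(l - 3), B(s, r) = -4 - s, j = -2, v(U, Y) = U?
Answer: 8985/18818 ≈ 0.47747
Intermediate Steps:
O(l) = -9 + 3*l (O(l) = 3*(-3 + l) = -9 + 3*l)
v(599, 864)/(162 + O(-5/9 + 9/B(1, j))*(-68)) = 599/(162 + (-9 + 3*(-5/9 + 9/(-4 - 1*1)))*(-68)) = 599/(162 + (-9 + 3*(-5*1/9 + 9/(-4 - 1)))*(-68)) = 599/(162 + (-9 + 3*(-5/9 + 9/(-5)))*(-68)) = 599/(162 + (-9 + 3*(-5/9 + 9*(-1/5)))*(-68)) = 599/(162 + (-9 + 3*(-5/9 - 9/5))*(-68)) = 599/(162 + (-9 + 3*(-106/45))*(-68)) = 599/(162 + (-9 - 106/15)*(-68)) = 599/(162 - 241/15*(-68)) = 599/(162 + 16388/15) = 599/(18818/15) = 599*(15/18818) = 8985/18818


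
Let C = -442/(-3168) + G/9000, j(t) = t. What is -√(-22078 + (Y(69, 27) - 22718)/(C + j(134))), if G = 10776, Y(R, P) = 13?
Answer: -I*√15973861217150593102/26796697 ≈ -149.15*I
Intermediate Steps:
C = 264697/198000 (C = -442/(-3168) + 10776/9000 = -442*(-1/3168) + 10776*(1/9000) = 221/1584 + 449/375 = 264697/198000 ≈ 1.3369)
-√(-22078 + (Y(69, 27) - 22718)/(C + j(134))) = -√(-22078 + (13 - 22718)/(264697/198000 + 134)) = -√(-22078 - 22705/26796697/198000) = -√(-22078 - 22705*198000/26796697) = -√(-22078 - 4495590000/26796697) = -√(-596113066366/26796697) = -I*√15973861217150593102/26796697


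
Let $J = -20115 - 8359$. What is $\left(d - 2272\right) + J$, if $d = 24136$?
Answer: $-6610$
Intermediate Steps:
$J = -28474$
$\left(d - 2272\right) + J = \left(24136 - 2272\right) - 28474 = 21864 - 28474 = -6610$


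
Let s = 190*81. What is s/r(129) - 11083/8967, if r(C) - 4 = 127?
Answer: 136550257/1174677 ≈ 116.24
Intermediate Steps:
s = 15390
r(C) = 131 (r(C) = 4 + 127 = 131)
s/r(129) - 11083/8967 = 15390/131 - 11083/8967 = 136550257/1174677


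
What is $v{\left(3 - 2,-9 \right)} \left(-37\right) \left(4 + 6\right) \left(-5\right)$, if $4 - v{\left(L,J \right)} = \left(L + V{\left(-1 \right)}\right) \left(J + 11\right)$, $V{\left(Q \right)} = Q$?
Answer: $7400$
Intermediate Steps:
$v{\left(L,J \right)} = 4 - \left(-1 + L\right) \left(11 + J\right)$ ($v{\left(L,J \right)} = 4 - \left(L - 1\right) \left(J + 11\right) = 4 - \left(-1 + L\right) \left(11 + J\right)$)
$v{\left(3 - 2,-9 \right)} \left(-37\right) \left(4 + 6\right) \left(-5\right) = \left(15 - 9 - 11 \left(3 - 2\right) - - 9 \left(3 - 2\right)\right) \left(-37\right) \left(4 + 6\right) \left(-5\right) = \left(15 - 9 - 11 \left(3 - 2\right) - - 9 \left(3 - 2\right)\right) \left(-37\right) 10 \left(-5\right) = \left(15 - 9 - 11 - \left(-9\right) 1\right) \left(-37\right) \left(-50\right) = \left(15 - 9 - 11 + 9\right) \left(-37\right) \left(-50\right) = 4 \left(-37\right) \left(-50\right) = \left(-148\right) \left(-50\right) = 7400$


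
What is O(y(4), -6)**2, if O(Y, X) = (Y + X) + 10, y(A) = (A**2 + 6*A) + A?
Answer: 2304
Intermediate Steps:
y(A) = A**2 + 7*A
O(Y, X) = 10 + X + Y (O(Y, X) = (X + Y) + 10 = 10 + X + Y)
O(y(4), -6)**2 = (10 - 6 + 4*(7 + 4))**2 = (10 - 6 + 4*11)**2 = (10 - 6 + 44)**2 = 48**2 = 2304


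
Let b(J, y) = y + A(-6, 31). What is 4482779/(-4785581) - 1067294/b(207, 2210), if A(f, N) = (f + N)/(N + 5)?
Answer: -184231149928019/380860463885 ≈ -483.72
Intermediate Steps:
A(f, N) = (N + f)/(5 + N)
b(J, y) = 25/36 + y (b(J, y) = y + (31 - 6)/(5 + 31) = y + 25/36 = 25/36 + y)
4482779/(-4785581) - 1067294/b(207, 2210) = 4482779/(-4785581) - 1067294/(25/36 + 2210) = 4482779*(-1/4785581) - 1067294/79585/36 = -4482779/4785581 - 1067294*36/79585 = -4482779/4785581 - 38422584/79585 = -184231149928019/380860463885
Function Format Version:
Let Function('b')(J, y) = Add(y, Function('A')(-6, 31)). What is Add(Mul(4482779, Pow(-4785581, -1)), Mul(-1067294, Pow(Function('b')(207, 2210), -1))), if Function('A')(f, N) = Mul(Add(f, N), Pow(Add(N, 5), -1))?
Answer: Rational(-184231149928019, 380860463885) ≈ -483.72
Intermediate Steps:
Function('A')(f, N) = Mul(Pow(Add(5, N), -1), Add(N, f)) (Function('A')(f, N) = Mul(Add(N, f), Pow(Add(5, N), -1)) = Mul(Pow(Add(5, N), -1), Add(N, f)))
Function('b')(J, y) = Add(Rational(25, 36), y) (Function('b')(J, y) = Add(y, Mul(Pow(Add(5, 31), -1), Add(31, -6))) = Add(y, Mul(Pow(36, -1), 25)) = Add(y, Mul(Rational(1, 36), 25)) = Add(y, Rational(25, 36)) = Add(Rational(25, 36), y))
Add(Mul(4482779, Pow(-4785581, -1)), Mul(-1067294, Pow(Function('b')(207, 2210), -1))) = Add(Mul(4482779, Pow(-4785581, -1)), Mul(-1067294, Pow(Add(Rational(25, 36), 2210), -1))) = Add(Mul(4482779, Rational(-1, 4785581)), Mul(-1067294, Pow(Rational(79585, 36), -1))) = Add(Rational(-4482779, 4785581), Mul(-1067294, Rational(36, 79585))) = Add(Rational(-4482779, 4785581), Rational(-38422584, 79585)) = Rational(-184231149928019, 380860463885)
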